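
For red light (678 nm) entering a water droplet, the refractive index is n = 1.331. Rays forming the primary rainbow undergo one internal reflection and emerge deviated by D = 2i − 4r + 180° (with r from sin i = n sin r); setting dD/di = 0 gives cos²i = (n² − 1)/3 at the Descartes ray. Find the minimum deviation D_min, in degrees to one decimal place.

137.6°

cos²i = (1.77156 − 1)/3 = 0.25719; i = arccos(0.50714) = 59.527°.
sin r = sin 59.527°/1.331 = 0.64753; r = 40.356°.
D_min = 2·59.527° − 4·40.356° + 180° = 137.630°.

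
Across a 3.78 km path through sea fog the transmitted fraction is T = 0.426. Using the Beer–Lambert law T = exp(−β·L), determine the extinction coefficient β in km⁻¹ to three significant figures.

0.226 km⁻¹

Beer–Lambert: T = exp(−βL) ⇒ β = −ln(T)/L = −ln(0.426)/3.78 = 0.8533/3.78 = 0.2257 km⁻¹.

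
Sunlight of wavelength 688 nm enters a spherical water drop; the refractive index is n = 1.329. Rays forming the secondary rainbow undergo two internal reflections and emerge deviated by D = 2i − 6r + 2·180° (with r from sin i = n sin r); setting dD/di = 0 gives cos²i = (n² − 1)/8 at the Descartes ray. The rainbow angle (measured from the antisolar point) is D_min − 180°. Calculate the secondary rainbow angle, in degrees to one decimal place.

49.8°

cos²i = (1.76624 − 1)/8 = 0.09578; i = arccos(0.30948) = 71.972°.
sin r = sin 71.972°/1.329 = 0.71550; r = 45.685°.
D_min = 2·71.972° − 6·45.685° + 360° = 229.837°.
Rainbow angle = D_min − 180° = 49.837°.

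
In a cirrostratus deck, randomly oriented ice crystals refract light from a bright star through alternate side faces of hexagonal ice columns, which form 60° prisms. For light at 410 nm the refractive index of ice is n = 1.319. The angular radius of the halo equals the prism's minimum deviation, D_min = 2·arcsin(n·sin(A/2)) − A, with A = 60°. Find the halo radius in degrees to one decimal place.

n·sin(A/2) = 1.319 × sin 30° = 1.319 × 0.5000 = 0.6595.
D_min = 2·arcsin(0.6595) − 60° = 2 × 41.262° − 60° = 22.524°.

22.5°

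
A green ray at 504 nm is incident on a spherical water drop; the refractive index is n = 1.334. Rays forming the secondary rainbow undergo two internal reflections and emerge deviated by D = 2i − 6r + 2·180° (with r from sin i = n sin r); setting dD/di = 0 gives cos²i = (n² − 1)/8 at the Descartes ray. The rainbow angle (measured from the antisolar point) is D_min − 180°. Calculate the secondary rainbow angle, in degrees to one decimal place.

51.2°

cos²i = (1.77956 − 1)/8 = 0.09744; i = arccos(0.31216) = 71.810°.
sin r = sin 71.810°/1.334 = 0.71217; r = 45.411°.
D_min = 2·71.810° − 6·45.411° + 360° = 231.153°.
Rainbow angle = D_min − 180° = 51.153°.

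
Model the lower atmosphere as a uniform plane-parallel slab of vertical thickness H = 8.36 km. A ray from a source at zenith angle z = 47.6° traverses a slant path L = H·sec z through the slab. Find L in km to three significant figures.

12.4 km

sec z = 1/cos 47.6° = 1.4830.
L = 8.36 × 1.4830 = 12.398 km.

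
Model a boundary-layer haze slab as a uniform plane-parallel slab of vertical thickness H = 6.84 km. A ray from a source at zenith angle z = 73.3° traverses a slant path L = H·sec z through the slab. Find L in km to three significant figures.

sec z = 1/cos 73.3° = 3.4799.
L = 6.84 × 3.4799 = 23.803 km.

23.8 km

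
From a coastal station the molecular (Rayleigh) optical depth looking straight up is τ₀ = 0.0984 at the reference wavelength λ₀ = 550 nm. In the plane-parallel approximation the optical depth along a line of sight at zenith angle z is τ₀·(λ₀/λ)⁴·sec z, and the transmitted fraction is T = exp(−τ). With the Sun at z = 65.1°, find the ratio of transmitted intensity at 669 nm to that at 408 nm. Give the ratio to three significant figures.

Airmass: sec 65.1° = 2.3751.
τ(669 nm) = 0.0984 × (550/669)⁴ × 2.3751 = 0.0984 × 0.4568 × 2.3751 = 0.1068.
τ(408 nm) = 0.0984 × (550/408)⁴ × 2.3751 = 0.0984 × 3.3023 × 2.3751 = 0.7718.
T(669)/T(408) = exp(τ_B − τ_A) = exp(0.6650) = 1.9445.

1.94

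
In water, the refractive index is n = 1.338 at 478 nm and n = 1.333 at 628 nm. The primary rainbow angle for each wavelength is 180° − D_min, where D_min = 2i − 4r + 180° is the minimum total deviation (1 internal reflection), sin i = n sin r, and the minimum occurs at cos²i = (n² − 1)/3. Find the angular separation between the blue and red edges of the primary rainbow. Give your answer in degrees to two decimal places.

At 478 nm (n = 1.338): cos²i = 0.26341 → i = 59.120°, r = 39.899°, D_min = 138.643°, rainbow angle = 41.357°.
At 628 nm (n = 1.333): cos²i = 0.25896 → i = 59.410°, r = 40.225°, D_min = 137.922°, rainbow angle = 42.078°.
Angular width = |41.357° − 42.078°| = 0.722°.

0.72°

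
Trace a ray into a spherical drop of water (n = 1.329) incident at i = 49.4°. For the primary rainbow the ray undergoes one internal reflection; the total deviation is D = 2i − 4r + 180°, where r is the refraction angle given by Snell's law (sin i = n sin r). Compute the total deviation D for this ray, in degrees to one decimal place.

139.4°

sin r = sin 49.4° / 1.329 = 0.7593/1.329 = 0.5713; r = 34.84°.
D = 2·49.4° − 4·34.84° + 180° = 98.80° − 139.37° + 180° = 139.43°.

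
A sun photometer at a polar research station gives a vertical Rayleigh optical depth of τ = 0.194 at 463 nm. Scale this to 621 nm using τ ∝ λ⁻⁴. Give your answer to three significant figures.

0.0599

τ(621 nm) = τ(463 nm) × (463/621)⁴ = 0.194 × (0.7456)⁴ = 0.194 × 0.3090 = 0.0599.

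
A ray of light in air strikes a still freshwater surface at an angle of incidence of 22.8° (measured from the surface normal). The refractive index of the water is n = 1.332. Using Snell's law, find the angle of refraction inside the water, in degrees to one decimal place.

Snell: sin θ_r = sin θ_i / n = sin 22.8° / 1.332 = 0.3875 / 1.332 = 0.2909.
θ_r = arcsin(0.2909) = 16.91°.

16.9°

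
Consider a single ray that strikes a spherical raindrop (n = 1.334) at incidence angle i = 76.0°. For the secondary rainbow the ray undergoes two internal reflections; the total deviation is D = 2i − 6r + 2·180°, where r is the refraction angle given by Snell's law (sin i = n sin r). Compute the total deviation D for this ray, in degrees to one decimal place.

sin r = sin 76.0° / 1.334 = 0.9703/1.334 = 0.7274; r = 46.67°.
D = 2·76.0° − 6·46.67° + 2·180° = 152.00° − 279.99° + 360° = 232.01°.

232.0°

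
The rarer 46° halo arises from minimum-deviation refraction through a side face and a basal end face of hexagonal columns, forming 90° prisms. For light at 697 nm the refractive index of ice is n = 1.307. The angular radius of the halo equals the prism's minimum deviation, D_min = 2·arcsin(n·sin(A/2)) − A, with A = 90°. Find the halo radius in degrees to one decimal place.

45.1°

n·sin(A/2) = 1.307 × sin 45° = 1.307 × 0.7071 = 0.9242.
D_min = 2·arcsin(0.9242) − 90° = 2 × 67.546° − 90° = 45.093°.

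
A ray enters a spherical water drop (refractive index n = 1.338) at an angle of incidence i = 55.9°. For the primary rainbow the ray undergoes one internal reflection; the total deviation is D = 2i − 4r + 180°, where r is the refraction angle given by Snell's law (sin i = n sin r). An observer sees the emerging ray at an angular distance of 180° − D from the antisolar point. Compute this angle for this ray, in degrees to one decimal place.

sin r = sin 55.9° / 1.338 = 0.8281/1.338 = 0.6189; r = 38.23°.
D = 2·55.9° − 4·38.23° + 180° = 111.80° − 152.94° + 180° = 138.86°.
Angle from antisolar point = 180° − D = 41.14°.

41.1°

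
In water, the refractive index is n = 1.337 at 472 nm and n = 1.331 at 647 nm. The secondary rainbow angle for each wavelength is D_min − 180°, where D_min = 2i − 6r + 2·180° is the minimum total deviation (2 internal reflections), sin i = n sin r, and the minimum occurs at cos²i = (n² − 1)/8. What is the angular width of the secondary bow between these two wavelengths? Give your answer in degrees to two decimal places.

1.57°

At 472 nm (n = 1.337): cos²i = 0.09845 → i = 71.714°, r = 45.249°, D_min = 231.934°, rainbow angle = 51.934°.
At 647 nm (n = 1.331): cos²i = 0.09645 → i = 71.907°, r = 45.575°, D_min = 230.365°, rainbow angle = 50.365°.
Angular width = |51.934° − 50.365°| = 1.569°.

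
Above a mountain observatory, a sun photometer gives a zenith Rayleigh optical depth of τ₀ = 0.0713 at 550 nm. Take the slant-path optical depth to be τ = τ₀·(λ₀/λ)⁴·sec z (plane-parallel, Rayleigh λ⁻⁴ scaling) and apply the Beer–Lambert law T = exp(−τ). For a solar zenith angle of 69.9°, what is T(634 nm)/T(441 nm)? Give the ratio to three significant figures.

Airmass: sec 69.9° = 2.9099.
τ(634 nm) = 0.0713 × (550/634)⁴ × 2.9099 = 0.0713 × 0.5664 × 2.9099 = 0.1175.
τ(441 nm) = 0.0713 × (550/441)⁴ × 2.9099 = 0.0713 × 2.4193 × 2.9099 = 0.5019.
T(634)/T(441) = exp(τ_B − τ_A) = exp(0.3844) = 1.4688.

1.47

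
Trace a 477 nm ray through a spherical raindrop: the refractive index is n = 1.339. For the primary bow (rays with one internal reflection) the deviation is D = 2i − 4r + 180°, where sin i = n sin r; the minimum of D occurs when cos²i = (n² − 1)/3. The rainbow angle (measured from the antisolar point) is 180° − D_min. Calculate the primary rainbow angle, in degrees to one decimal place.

cos²i = (1.79292 − 1)/3 = 0.26431; i = arccos(0.51411) = 59.062°.
sin r = sin 59.062°/1.339 = 0.64057; r = 39.834°.
D_min = 2·59.062° − 4·39.834° + 180° = 138.786°.
Rainbow angle = 180° − D_min = 41.214°.

41.2°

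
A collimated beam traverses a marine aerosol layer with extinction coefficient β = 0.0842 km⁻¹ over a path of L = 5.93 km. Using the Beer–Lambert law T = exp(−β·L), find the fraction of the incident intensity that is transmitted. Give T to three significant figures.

τ = β·L = 0.0842 × 5.93 = 0.4993.
T = exp(−0.4993) = 0.6070.

0.607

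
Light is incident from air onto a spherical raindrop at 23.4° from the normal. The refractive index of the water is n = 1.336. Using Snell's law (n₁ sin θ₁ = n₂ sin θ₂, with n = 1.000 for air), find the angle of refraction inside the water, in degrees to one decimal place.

17.3°

Snell: sin θ_r = sin θ_i / n = sin 23.4° / 1.336 = 0.3971 / 1.336 = 0.2973.
θ_r = arcsin(0.2973) = 17.29°.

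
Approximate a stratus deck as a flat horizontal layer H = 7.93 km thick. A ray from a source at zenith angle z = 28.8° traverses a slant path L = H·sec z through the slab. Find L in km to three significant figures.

sec z = 1/cos 28.8° = 1.1412.
L = 7.93 × 1.1412 = 9.049 km.

9.05 km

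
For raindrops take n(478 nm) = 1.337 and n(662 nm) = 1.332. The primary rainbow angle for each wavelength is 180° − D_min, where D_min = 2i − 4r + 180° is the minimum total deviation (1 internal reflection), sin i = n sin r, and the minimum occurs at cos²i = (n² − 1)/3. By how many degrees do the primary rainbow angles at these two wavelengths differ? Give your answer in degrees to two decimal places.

0.72°

At 478 nm (n = 1.337): cos²i = 0.26252 → i = 59.178°, r = 39.964°, D_min = 138.500°, rainbow angle = 41.500°.
At 662 nm (n = 1.332): cos²i = 0.25807 → i = 59.469°, r = 40.290°, D_min = 137.776°, rainbow angle = 42.224°.
Angular width = |41.500° − 42.224°| = 0.724°.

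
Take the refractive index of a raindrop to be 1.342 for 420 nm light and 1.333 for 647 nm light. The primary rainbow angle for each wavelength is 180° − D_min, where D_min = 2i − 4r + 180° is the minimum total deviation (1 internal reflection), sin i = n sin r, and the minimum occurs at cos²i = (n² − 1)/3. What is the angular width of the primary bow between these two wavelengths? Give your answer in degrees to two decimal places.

1.29°

At 420 nm (n = 1.342): cos²i = 0.26699 → i = 58.888°, r = 39.641°, D_min = 139.213°, rainbow angle = 40.787°.
At 647 nm (n = 1.333): cos²i = 0.25896 → i = 59.410°, r = 40.225°, D_min = 137.922°, rainbow angle = 42.078°.
Angular width = |40.787° − 42.078°| = 1.291°.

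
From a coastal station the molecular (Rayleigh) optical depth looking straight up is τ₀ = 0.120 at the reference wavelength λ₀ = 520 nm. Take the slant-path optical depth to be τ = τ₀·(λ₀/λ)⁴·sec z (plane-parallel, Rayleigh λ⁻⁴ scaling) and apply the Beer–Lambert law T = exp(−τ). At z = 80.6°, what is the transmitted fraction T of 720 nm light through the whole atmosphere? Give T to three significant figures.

0.819

sec 80.6° = 6.1227.
τ = 0.120 × (520/720)⁴ × 6.1227 = 0.120 × 0.2721 × 6.1227 = 0.1999.
T = exp(−0.1999) = 0.8188.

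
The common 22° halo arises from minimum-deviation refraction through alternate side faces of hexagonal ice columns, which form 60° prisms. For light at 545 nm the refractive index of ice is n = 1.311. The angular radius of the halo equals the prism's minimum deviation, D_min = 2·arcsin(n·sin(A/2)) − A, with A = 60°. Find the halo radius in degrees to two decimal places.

21.92°

n·sin(A/2) = 1.311 × sin 30° = 1.311 × 0.5000 = 0.6555.
D_min = 2·arcsin(0.6555) − 60° = 2 × 40.958° − 60° = 21.915°.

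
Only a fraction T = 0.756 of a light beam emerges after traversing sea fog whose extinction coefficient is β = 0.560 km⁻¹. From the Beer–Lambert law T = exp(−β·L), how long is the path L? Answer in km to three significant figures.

0.499 km

Beer–Lambert: T = exp(−βL) ⇒ L = −ln(T)/β = −ln(0.756)/0.560 = 0.2797/0.560 = 0.4995 km.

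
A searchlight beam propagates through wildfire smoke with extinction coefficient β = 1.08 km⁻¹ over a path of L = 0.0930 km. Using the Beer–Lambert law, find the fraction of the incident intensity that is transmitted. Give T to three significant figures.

0.904

τ = β·L = 1.08 × 0.0930 = 0.1004.
T = exp(−0.1004) = 0.9044.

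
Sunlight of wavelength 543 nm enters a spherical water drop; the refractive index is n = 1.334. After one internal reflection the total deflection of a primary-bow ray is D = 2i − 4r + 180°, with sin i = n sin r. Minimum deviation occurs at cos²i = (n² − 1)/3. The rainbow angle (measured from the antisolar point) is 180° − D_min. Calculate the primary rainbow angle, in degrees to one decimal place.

41.9°

cos²i = (1.77956 − 1)/3 = 0.25985; i = arccos(0.50976) = 59.352°.
sin r = sin 59.352°/1.334 = 0.64492; r = 40.159°.
D_min = 2·59.352° − 4·40.159° + 180° = 138.067°.
Rainbow angle = 180° − D_min = 41.933°.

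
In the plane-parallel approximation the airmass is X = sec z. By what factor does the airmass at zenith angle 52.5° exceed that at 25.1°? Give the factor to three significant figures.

X(52.5°)/X(25.1°) = sec 52.5° / sec 25.1° = cos 25.1° / cos 52.5° = 0.9056/0.6088 = 1.4876.

1.49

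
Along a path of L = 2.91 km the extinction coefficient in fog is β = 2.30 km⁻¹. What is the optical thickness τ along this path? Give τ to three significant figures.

6.69

τ = β·L = 2.30 × 2.91 = 6.6930.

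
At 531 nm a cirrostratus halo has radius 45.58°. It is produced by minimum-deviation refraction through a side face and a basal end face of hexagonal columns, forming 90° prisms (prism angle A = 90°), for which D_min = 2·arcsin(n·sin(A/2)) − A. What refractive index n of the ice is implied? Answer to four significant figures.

Rearranging: n = sin((D_min + A)/2) / sin(A/2).
(D_min + A)/2 = (45.58° + 90°)/2 = 67.790°.
n = sin 67.790° / sin 45° = 0.9258 / 0.7071 = 1.3093.

1.309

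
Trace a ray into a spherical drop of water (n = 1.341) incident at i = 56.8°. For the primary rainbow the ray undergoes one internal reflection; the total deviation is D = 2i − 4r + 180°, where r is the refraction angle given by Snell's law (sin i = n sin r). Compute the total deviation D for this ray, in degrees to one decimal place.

139.2°

sin r = sin 56.8° / 1.341 = 0.8368/1.341 = 0.6240; r = 38.61°.
D = 2·56.8° − 4·38.61° + 180° = 113.60° − 154.43° + 180° = 139.17°.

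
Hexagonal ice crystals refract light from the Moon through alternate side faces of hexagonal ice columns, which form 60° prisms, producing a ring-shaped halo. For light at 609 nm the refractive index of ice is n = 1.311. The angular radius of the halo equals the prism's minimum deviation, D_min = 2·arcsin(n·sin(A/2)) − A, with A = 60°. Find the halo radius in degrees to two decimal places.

21.92°

n·sin(A/2) = 1.311 × sin 30° = 1.311 × 0.5000 = 0.6555.
D_min = 2·arcsin(0.6555) − 60° = 2 × 40.958° − 60° = 21.915°.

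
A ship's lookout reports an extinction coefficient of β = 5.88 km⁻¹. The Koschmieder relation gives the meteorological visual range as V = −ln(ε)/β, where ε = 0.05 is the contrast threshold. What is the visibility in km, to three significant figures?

0.509 km

V = −ln(0.05) / 5.88 = 2.996 / 5.88 = 0.5095 km.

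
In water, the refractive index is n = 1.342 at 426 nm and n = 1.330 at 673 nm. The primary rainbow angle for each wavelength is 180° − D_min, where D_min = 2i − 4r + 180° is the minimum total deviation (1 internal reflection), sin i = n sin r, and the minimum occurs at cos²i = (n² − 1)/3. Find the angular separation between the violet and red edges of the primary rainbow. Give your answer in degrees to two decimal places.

At 426 nm (n = 1.342): cos²i = 0.26699 → i = 58.888°, r = 39.641°, D_min = 139.213°, rainbow angle = 40.787°.
At 673 nm (n = 1.330): cos²i = 0.25630 → i = 59.585°, r = 40.422°, D_min = 137.484°, rainbow angle = 42.516°.
Angular width = |40.787° − 42.516°| = 1.729°.

1.73°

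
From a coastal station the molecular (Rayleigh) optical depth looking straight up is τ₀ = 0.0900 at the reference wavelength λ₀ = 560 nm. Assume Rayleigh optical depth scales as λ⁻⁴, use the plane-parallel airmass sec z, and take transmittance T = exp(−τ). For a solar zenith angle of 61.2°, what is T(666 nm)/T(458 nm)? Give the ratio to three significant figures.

Airmass: sec 61.2° = 2.0757.
τ(666 nm) = 0.0900 × (560/666)⁴ × 2.0757 = 0.0900 × 0.4999 × 2.0757 = 0.0934.
τ(458 nm) = 0.0900 × (560/458)⁴ × 2.0757 = 0.0900 × 2.2351 × 2.0757 = 0.4175.
T(666)/T(458) = exp(τ_B − τ_A) = exp(0.3242) = 1.3829.

1.38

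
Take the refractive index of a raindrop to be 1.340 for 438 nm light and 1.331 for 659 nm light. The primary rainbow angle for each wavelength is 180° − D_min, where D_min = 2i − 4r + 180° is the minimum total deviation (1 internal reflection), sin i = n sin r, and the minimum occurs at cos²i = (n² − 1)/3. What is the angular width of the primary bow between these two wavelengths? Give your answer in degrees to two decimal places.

1.30°

At 438 nm (n = 1.340): cos²i = 0.26520 → i = 59.004°, r = 39.770°, D_min = 138.929°, rainbow angle = 41.071°.
At 659 nm (n = 1.331): cos²i = 0.25719 → i = 59.527°, r = 40.356°, D_min = 137.630°, rainbow angle = 42.370°.
Angular width = |41.071° − 42.370°| = 1.299°.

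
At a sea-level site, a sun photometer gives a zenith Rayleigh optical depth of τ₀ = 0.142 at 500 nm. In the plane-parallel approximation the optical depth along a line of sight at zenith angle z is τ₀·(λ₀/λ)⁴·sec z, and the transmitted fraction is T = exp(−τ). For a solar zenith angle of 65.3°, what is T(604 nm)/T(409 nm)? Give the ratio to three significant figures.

Airmass: sec 65.3° = 2.3931.
τ(604 nm) = 0.142 × (500/604)⁴ × 2.3931 = 0.142 × 0.4696 × 2.3931 = 0.1596.
τ(409 nm) = 0.142 × (500/409)⁴ × 2.3931 = 0.142 × 2.2335 × 2.3931 = 0.7590.
T(604)/T(409) = exp(τ_B − τ_A) = exp(0.5994) = 1.8210.

1.82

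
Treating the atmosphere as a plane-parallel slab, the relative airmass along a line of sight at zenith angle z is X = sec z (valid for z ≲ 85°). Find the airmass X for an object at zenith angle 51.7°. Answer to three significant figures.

X = sec z = 1/cos 51.7° = 1/0.6198 = 1.6135.

1.61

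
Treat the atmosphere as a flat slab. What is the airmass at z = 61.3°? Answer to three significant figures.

2.08

X = sec z = 1/cos 61.3° = 1/0.4802 = 2.0824.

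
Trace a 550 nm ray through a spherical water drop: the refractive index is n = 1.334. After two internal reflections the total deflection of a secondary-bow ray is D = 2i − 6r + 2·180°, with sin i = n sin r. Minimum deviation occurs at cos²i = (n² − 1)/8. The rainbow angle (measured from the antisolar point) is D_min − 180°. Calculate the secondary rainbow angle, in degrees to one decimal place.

51.2°

cos²i = (1.77956 − 1)/8 = 0.09744; i = arccos(0.31216) = 71.810°.
sin r = sin 71.810°/1.334 = 0.71217; r = 45.411°.
D_min = 2·71.810° − 6·45.411° + 360° = 231.153°.
Rainbow angle = D_min − 180° = 51.153°.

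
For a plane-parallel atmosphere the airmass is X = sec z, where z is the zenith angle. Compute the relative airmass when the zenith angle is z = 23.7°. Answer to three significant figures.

1.09

X = sec z = 1/cos 23.7° = 1/0.9157 = 1.0921.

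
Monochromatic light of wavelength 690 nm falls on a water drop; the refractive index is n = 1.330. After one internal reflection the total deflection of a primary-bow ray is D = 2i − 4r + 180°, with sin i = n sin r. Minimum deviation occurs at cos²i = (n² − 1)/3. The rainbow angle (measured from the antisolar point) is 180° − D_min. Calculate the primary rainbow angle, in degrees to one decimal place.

42.5°

cos²i = (1.76890 − 1)/3 = 0.25630; i = arccos(0.50626) = 59.585°.
sin r = sin 59.585°/1.330 = 0.64841; r = 40.422°.
D_min = 2·59.585° − 4·40.422° + 180° = 137.484°.
Rainbow angle = 180° − D_min = 42.516°.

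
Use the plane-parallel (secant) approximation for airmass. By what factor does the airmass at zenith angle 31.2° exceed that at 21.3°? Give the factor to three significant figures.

X(31.2°)/X(21.3°) = sec 31.2° / sec 21.3° = cos 21.3° / cos 31.2° = 0.9317/0.8554 = 1.0892.

1.09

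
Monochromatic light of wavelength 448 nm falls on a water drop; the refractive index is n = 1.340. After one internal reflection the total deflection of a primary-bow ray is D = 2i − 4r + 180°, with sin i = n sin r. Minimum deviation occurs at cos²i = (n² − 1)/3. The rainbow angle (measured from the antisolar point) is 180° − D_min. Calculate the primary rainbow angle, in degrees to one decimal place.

cos²i = (1.79560 − 1)/3 = 0.26520; i = arccos(0.51498) = 59.004°.
sin r = sin 59.004°/1.340 = 0.63971; r = 39.770°.
D_min = 2·59.004° − 4·39.770° + 180° = 138.929°.
Rainbow angle = 180° − D_min = 41.071°.

41.1°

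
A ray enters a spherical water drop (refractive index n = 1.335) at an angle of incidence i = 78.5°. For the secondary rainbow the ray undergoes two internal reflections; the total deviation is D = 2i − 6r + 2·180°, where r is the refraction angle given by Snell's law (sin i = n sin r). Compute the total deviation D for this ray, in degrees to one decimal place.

sin r = sin 78.5° / 1.335 = 0.9799/1.335 = 0.7340; r = 47.22°.
D = 2·78.5° − 6·47.22° + 2·180° = 157.00° − 283.35° + 360° = 233.65°.

233.7°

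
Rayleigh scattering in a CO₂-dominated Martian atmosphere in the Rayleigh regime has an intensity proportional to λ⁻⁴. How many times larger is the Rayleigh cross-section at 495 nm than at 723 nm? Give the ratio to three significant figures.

Rayleigh scattering ∝ λ⁻⁴, so the ratio of coefficients is the inverse fourth power of the wavelength ratio.
σ(495)/σ(723) = (723/495)⁴ = (1.4606)⁴ = 4.551.

4.55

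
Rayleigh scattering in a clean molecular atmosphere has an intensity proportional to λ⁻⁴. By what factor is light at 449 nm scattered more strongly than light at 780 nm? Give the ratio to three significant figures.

9.11

Rayleigh scattering ∝ λ⁻⁴, so the ratio of coefficients is the inverse fourth power of the wavelength ratio.
σ(449)/σ(780) = (780/449)⁴ = (1.7372)⁴ = 9.107.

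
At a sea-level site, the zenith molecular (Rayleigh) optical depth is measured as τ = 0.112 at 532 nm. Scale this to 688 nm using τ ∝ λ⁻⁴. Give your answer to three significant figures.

τ(688 nm) = τ(532 nm) × (532/688)⁴ = 0.112 × (0.7733)⁴ = 0.112 × 0.3575 = 0.0400.

0.0400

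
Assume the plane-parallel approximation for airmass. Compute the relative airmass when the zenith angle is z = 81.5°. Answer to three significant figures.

6.77

X = sec z = 1/cos 81.5° = 1/0.1478 = 6.7655.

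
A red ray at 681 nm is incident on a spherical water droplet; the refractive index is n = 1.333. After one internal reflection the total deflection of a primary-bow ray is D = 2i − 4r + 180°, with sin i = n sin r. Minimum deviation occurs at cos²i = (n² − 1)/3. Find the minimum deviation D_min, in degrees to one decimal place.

cos²i = (1.77689 − 1)/3 = 0.25896; i = arccos(0.50888) = 59.410°.
sin r = sin 59.410°/1.333 = 0.64579; r = 40.225°.
D_min = 2·59.410° − 4·40.225° + 180° = 137.922°.

137.9°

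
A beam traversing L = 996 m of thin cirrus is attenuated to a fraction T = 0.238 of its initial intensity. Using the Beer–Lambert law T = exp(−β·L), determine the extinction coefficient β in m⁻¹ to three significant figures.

0.00144 m⁻¹

Beer–Lambert: T = exp(−βL) ⇒ β = −ln(T)/L = −ln(0.238)/996 = 1.4355/996 = 0.001441 m⁻¹.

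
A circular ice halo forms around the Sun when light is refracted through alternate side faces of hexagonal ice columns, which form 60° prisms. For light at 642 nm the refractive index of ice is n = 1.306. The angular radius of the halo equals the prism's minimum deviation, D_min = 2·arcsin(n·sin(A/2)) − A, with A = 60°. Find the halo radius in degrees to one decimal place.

n·sin(A/2) = 1.306 × sin 30° = 1.306 × 0.5000 = 0.6530.
D_min = 2·arcsin(0.6530) − 60° = 2 × 40.768° − 60° = 21.536°.

21.5°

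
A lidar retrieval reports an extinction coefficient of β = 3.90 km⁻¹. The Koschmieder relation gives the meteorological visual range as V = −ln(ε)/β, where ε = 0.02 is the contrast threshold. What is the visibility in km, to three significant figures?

1.00 km

V = −ln(0.02) / 3.90 = 3.912 / 3.90 = 1.0031 km.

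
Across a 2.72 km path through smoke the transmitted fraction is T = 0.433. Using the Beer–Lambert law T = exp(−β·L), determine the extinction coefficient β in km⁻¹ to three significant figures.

Beer–Lambert: T = exp(−βL) ⇒ β = −ln(T)/L = −ln(0.433)/2.72 = 0.8370/2.72 = 0.3077 km⁻¹.

0.308 km⁻¹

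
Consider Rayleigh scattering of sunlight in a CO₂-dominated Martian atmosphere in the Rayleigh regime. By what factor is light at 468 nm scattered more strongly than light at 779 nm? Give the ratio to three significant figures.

Rayleigh scattering ∝ λ⁻⁴, so the ratio of coefficients is the inverse fourth power of the wavelength ratio.
σ(468)/σ(779) = (779/468)⁴ = (1.6645)⁴ = 7.677.

7.68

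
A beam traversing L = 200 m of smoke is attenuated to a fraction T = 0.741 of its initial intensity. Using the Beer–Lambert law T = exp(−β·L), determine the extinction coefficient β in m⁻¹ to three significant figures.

0.00150 m⁻¹

Beer–Lambert: T = exp(−βL) ⇒ β = −ln(T)/L = −ln(0.741)/200 = 0.2998/200 = 0.001499 m⁻¹.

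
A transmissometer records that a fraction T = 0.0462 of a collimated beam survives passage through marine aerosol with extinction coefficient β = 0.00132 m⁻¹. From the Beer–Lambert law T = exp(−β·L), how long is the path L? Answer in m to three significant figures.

Beer–Lambert: T = exp(−βL) ⇒ L = −ln(T)/β = −ln(0.0462)/0.00132 = 3.0748/0.00132 = 2329 m.

2330 m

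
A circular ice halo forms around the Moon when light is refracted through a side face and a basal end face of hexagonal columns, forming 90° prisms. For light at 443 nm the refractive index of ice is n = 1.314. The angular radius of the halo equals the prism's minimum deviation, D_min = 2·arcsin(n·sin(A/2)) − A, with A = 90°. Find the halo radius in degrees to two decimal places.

46.60°

n·sin(A/2) = 1.314 × sin 45° = 1.314 × 0.7071 = 0.9291.
D_min = 2·arcsin(0.9291) − 90° = 2 × 68.301° − 90° = 46.602°.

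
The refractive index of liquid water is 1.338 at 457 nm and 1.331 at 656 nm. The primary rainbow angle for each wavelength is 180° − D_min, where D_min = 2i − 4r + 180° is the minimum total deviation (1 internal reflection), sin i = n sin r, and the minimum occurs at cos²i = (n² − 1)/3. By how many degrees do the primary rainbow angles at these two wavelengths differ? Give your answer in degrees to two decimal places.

1.01°

At 457 nm (n = 1.338): cos²i = 0.26341 → i = 59.120°, r = 39.899°, D_min = 138.643°, rainbow angle = 41.357°.
At 656 nm (n = 1.331): cos²i = 0.25719 → i = 59.527°, r = 40.356°, D_min = 137.630°, rainbow angle = 42.370°.
Angular width = |41.357° − 42.370°| = 1.013°.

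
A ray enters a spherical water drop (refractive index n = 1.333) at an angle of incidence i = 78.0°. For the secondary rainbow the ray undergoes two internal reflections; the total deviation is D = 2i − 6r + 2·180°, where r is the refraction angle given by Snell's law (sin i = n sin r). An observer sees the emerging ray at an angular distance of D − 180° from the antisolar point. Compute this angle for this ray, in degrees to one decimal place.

52.8°

sin r = sin 78.0° / 1.333 = 0.9781/1.333 = 0.7338; r = 47.21°.
D = 2·78.0° − 6·47.21° + 2·180° = 156.00° − 283.23° + 360° = 232.77°.
Angle from antisolar point = D − 180° = 52.77°.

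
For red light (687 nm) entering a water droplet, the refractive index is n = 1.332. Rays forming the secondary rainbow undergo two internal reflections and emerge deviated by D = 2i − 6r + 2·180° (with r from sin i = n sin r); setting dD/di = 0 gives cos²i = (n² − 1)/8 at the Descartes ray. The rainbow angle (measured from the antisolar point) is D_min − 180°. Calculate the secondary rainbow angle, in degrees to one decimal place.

50.6°

cos²i = (1.77422 − 1)/8 = 0.09678; i = arccos(0.31109) = 71.875°.
sin r = sin 71.875°/1.332 = 0.71350; r = 45.520°.
D_min = 2·71.875° − 6·45.520° + 360° = 230.628°.
Rainbow angle = D_min − 180° = 50.628°.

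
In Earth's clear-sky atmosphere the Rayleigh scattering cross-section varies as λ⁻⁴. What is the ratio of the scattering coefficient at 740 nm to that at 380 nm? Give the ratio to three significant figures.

0.0695

Rayleigh scattering ∝ λ⁻⁴, so the ratio of coefficients is the inverse fourth power of the wavelength ratio.
σ(740)/σ(380) = (380/740)⁴ = (0.5135)⁴ = 0.06954.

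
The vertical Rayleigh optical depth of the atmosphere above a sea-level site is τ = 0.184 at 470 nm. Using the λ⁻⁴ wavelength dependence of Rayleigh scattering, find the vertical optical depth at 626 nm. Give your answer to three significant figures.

0.0585

τ(626 nm) = τ(470 nm) × (470/626)⁴ = 0.184 × (0.7508)⁴ = 0.184 × 0.3178 = 0.0585.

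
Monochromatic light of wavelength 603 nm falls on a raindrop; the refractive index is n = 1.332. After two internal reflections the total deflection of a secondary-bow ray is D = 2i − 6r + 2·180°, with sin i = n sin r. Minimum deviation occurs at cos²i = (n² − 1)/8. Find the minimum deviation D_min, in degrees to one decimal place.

cos²i = (1.77422 − 1)/8 = 0.09678; i = arccos(0.31109) = 71.875°.
sin r = sin 71.875°/1.332 = 0.71350; r = 45.520°.
D_min = 2·71.875° − 6·45.520° + 360° = 230.628°.

230.6°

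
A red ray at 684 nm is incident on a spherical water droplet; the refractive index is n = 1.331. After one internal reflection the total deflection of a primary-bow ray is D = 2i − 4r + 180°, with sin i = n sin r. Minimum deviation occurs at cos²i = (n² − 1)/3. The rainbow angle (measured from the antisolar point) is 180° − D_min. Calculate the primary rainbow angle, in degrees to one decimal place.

cos²i = (1.77156 − 1)/3 = 0.25719; i = arccos(0.50714) = 59.527°.
sin r = sin 59.527°/1.331 = 0.64753; r = 40.356°.
D_min = 2·59.527° − 4·40.356° + 180° = 137.630°.
Rainbow angle = 180° − D_min = 42.370°.

42.4°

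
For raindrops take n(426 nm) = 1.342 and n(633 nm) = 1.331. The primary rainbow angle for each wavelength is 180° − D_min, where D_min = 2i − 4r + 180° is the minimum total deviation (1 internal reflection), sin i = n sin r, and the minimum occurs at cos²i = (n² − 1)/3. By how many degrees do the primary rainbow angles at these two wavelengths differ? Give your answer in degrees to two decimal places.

At 426 nm (n = 1.342): cos²i = 0.26699 → i = 58.888°, r = 39.641°, D_min = 139.213°, rainbow angle = 40.787°.
At 633 nm (n = 1.331): cos²i = 0.25719 → i = 59.527°, r = 40.356°, D_min = 137.630°, rainbow angle = 42.370°.
Angular width = |40.787° − 42.370°| = 1.583°.

1.58°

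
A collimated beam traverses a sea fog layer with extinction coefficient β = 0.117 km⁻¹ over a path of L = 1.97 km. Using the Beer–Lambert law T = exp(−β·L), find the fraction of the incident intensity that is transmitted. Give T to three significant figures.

τ = β·L = 0.117 × 1.97 = 0.2305.
T = exp(−0.2305) = 0.7941.

0.794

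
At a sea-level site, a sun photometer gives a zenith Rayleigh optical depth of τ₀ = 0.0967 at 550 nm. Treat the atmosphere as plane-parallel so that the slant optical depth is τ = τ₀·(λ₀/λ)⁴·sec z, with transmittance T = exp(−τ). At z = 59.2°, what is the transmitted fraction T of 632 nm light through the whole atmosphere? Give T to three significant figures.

sec 59.2° = 1.9530.
τ = 0.0967 × (550/632)⁴ × 1.9530 = 0.0967 × 0.5736 × 1.9530 = 0.1083.
T = exp(−0.1083) = 0.8973.

0.897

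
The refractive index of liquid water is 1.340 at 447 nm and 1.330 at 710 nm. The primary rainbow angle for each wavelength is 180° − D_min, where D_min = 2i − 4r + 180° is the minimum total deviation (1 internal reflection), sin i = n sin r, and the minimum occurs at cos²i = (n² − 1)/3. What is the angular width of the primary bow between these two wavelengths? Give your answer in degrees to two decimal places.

1.45°

At 447 nm (n = 1.340): cos²i = 0.26520 → i = 59.004°, r = 39.770°, D_min = 138.929°, rainbow angle = 41.071°.
At 710 nm (n = 1.330): cos²i = 0.25630 → i = 59.585°, r = 40.422°, D_min = 137.484°, rainbow angle = 42.516°.
Angular width = |41.071° − 42.516°| = 1.445°.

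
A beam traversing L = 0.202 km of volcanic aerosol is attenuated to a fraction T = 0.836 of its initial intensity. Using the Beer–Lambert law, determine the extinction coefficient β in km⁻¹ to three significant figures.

Beer–Lambert: T = exp(−βL) ⇒ β = −ln(T)/L = −ln(0.836)/0.202 = 0.1791/0.202 = 0.8868 km⁻¹.

0.887 km⁻¹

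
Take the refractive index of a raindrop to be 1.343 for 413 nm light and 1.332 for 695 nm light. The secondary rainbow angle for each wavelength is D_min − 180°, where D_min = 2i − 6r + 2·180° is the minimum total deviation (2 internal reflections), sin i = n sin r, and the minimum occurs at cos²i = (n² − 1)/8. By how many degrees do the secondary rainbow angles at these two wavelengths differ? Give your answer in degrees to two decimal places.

2.85°

At 413 nm (n = 1.343): cos²i = 0.10046 → i = 71.522°, r = 44.928°, D_min = 233.478°, rainbow angle = 53.478°.
At 695 nm (n = 1.332): cos²i = 0.09678 → i = 71.875°, r = 45.520°, D_min = 230.628°, rainbow angle = 50.628°.
Angular width = |53.478° − 50.628°| = 2.849°.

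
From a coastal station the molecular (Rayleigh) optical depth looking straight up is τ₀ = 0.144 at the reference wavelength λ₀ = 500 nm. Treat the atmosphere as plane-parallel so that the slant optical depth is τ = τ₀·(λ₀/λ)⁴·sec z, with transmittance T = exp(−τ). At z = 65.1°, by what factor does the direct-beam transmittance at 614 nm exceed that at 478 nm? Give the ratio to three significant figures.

1.30

Airmass: sec 65.1° = 2.3751.
τ(614 nm) = 0.144 × (500/614)⁴ × 2.3751 = 0.144 × 0.4398 × 2.3751 = 0.1504.
τ(478 nm) = 0.144 × (500/478)⁴ × 2.3751 = 0.144 × 1.1972 × 2.3751 = 0.4095.
T(614)/T(478) = exp(τ_B − τ_A) = exp(0.2591) = 1.2957.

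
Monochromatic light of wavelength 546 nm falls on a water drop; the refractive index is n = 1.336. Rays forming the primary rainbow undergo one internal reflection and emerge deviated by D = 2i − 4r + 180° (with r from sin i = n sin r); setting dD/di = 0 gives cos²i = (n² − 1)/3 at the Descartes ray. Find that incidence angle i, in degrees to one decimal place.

cos²i = (1.336² − 1)/3 = (1.78490 − 1)/3 = 0.26163.
cos i = 0.51150, so i = 59.236°.

59.2°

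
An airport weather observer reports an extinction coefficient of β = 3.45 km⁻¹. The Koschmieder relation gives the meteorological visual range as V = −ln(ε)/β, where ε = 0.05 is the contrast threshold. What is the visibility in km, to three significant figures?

V = −ln(0.05) / 3.45 = 2.996 / 3.45 = 0.8683 km.

0.868 km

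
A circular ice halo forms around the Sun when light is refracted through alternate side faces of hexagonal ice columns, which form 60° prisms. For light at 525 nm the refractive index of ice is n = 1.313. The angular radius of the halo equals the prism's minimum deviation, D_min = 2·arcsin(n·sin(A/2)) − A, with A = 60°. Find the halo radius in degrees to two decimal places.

22.07°

n·sin(A/2) = 1.313 × sin 30° = 1.313 × 0.5000 = 0.6565.
D_min = 2·arcsin(0.6565) − 60° = 2 × 41.033° − 60° = 22.067°.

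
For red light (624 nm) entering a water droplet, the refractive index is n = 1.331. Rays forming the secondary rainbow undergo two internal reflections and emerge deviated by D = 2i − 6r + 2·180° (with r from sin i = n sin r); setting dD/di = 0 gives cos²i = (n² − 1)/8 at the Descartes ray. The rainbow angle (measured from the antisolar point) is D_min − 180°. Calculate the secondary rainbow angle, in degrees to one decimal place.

50.4°

cos²i = (1.77156 − 1)/8 = 0.09645; i = arccos(0.31056) = 71.907°.
sin r = sin 71.907°/1.331 = 0.71417; r = 45.575°.
D_min = 2·71.907° − 6·45.575° + 360° = 230.365°.
Rainbow angle = D_min − 180° = 50.365°.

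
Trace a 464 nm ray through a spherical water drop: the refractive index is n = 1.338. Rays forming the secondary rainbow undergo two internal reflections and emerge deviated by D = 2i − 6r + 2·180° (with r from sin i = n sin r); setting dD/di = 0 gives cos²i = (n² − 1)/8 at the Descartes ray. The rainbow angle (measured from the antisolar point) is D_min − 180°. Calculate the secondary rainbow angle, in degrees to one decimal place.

52.2°

cos²i = (1.79024 − 1)/8 = 0.09878; i = arccos(0.31429) = 71.682°.
sin r = sin 71.682°/1.338 = 0.70951; r = 45.195°.
D_min = 2·71.682° − 6·45.195° + 360° = 232.193°.
Rainbow angle = D_min − 180° = 52.193°.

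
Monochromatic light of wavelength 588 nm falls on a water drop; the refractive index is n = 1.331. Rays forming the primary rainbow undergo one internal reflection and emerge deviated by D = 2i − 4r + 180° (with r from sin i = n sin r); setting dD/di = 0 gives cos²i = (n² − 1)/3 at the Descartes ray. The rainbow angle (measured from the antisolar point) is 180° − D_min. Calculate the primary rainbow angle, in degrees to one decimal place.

cos²i = (1.77156 − 1)/3 = 0.25719; i = arccos(0.50714) = 59.527°.
sin r = sin 59.527°/1.331 = 0.64753; r = 40.356°.
D_min = 2·59.527° − 4·40.356° + 180° = 137.630°.
Rainbow angle = 180° − D_min = 42.370°.

42.4°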